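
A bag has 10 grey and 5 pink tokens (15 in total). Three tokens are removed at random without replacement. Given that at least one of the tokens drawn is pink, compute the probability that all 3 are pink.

2/67

P(all 3 pink) = C(5,3)/C(15,3) = 2/91; P(at least one pink) = 1 − C(10,3)/C(15,3) = 67/91.
Since 'all 3 pink' ⊆ 'at least one pink', P(all 3 | at least one) = 2/91 / 67/91 = 2/67 ≈ 0.0299.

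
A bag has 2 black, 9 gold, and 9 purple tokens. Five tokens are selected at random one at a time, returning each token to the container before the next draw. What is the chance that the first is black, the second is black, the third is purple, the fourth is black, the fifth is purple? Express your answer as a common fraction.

Multiply the conditional probability of each draw in order, with replacement (the composition resets each draw).
P = (2/20) · (2/20) · (9/20) · (2/20) · (9/20) = 81/400000 ≈ 0.0002.

81/400000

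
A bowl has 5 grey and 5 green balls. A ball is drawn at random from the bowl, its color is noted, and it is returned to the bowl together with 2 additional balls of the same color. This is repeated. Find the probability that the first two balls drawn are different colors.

Either green then grey, or grey then green; after the first draw the total is 12.
P = (5/10)·(5/12) + (5/10)·(5/12) = 5/12 ≈ 0.4167.

5/12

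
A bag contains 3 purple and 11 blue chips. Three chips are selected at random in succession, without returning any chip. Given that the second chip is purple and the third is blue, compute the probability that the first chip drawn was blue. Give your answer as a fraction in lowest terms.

5/6

P(first=blue and the second chip is purple and the third is blue) = (11/14)·(3/13)·(10/12) = 55/364.
P(E) = Σ over first color = 11/364 + 55/364 = 33/182.
By Bayes, P(first=blue | E) = 55/364 / 33/182 = 5/6 ≈ 0.8333.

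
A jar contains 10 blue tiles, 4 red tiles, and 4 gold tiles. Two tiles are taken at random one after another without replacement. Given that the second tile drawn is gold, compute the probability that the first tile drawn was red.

P(first=red and the second tile drawn is gold) = (4/18)·(4/17) = 8/153.
P(the second tile drawn is gold) = Σ over first color = 20/153 + 8/153 + 2/51 = 2/9.
By Bayes, P(first=red | the second tile drawn is gold) = 8/153 / 2/9 = 4/17 ≈ 0.2353.

4/17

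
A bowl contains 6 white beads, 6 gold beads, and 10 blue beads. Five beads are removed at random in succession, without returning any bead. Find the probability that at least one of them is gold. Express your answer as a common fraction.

Use the complement: P(at least one gold) = 1 − P(no gold).
P(none) = C(16,5)/C(22,5) = 4368/26334.
So P = 1 − 4368/26334 = 523/627 ≈ 0.8341.

523/627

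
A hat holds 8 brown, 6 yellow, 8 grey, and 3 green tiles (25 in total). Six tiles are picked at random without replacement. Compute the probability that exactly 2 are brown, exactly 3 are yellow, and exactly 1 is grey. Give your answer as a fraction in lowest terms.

Unordered draws without replacement: count favorable combinations over C(25,6).
Favorable = C(8,2) · C(6,3) · C(8,1) · C(3,0) = 4480; total = C(25,6) = 177100.
P = 4480/177100 = 32/1265 ≈ 0.0253.

32/1265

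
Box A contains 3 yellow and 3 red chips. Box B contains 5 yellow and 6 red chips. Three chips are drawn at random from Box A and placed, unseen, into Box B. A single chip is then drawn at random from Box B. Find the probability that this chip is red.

Condition on how many of the transferred chips are red (from Box A: 3 red of 6; then Box B has 14 total).
  0 red: C(3,0)C(3,3)/C(6,3) = 1/20; then P = 6/14
  1 red: C(3,1)C(3,2)/C(6,3) = 9/20; then P = 7/14
  2 red: C(3,2)C(3,1)/C(6,3) = 9/20; then P = 8/14
  3 red: C(3,3)C(3,0)/C(6,3) = 1/20; then P = 9/14
P(red from Box B) = 15/28 ≈ 0.5357.

15/28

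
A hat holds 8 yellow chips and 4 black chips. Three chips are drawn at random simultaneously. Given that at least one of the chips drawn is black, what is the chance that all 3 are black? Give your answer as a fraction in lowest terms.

P(all 3 black) = C(4,3)/C(12,3) = 1/55; P(at least one black) = 1 − C(8,3)/C(12,3) = 41/55.
Since 'all 3 black' ⊆ 'at least one black', P(all 3 | at least one) = 1/55 / 41/55 = 1/41 ≈ 0.0244.

1/41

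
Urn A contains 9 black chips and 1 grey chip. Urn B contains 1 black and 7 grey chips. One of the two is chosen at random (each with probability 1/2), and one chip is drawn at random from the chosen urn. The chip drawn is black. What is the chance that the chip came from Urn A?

36/41

P(black | Urn A) = 9/10; P(black | Urn B) = 1/8.
P(black) = 1/2·9/10 + 1/2·1/8 = 41/80.
By Bayes' rule, P(Urn A | black) = 9/20 / 41/80 = 36/41 ≈ 0.8780.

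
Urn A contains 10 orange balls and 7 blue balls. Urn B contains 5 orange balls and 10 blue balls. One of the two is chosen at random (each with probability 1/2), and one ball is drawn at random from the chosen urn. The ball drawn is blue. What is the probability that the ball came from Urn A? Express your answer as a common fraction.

21/55

P(blue | Urn A) = 7/17; P(blue | Urn B) = 2/3.
P(blue) = 1/2·7/17 + 1/2·2/3 = 55/102.
By Bayes' rule, P(Urn A | blue) = 7/34 / 55/102 = 21/55 ≈ 0.3818.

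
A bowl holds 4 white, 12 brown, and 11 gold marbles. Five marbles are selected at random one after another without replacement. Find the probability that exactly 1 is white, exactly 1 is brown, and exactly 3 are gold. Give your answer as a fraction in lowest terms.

88/897

Unordered draws without replacement: count favorable combinations over C(27,5).
Favorable = C(4,1) · C(12,1) · C(11,3) = 7920; total = C(27,5) = 80730.
P = 7920/80730 = 88/897 ≈ 0.0981.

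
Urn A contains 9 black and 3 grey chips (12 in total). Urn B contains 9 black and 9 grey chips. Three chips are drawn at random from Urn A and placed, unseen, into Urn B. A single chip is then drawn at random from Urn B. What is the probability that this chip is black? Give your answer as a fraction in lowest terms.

Condition on how many of the transferred chips are black (from Urn A: 9 black of 12; then Urn B has 21 total).
  0 black: C(9,0)C(3,3)/C(12,3) = 1/220; then P = 9/21
  1 black: C(9,1)C(3,2)/C(12,3) = 27/220; then P = 10/21
  2 black: C(9,2)C(3,1)/C(12,3) = 27/55; then P = 11/21
  3 black: C(9,3)C(3,0)/C(12,3) = 21/55; then P = 12/21
P(black from Urn B) = 15/28 ≈ 0.5357.

15/28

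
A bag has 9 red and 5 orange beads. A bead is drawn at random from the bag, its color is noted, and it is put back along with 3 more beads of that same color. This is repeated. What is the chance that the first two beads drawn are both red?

After a red draw the bag holds 12 red out of 17.
P = (9/14)·(12/17) = 54/119 ≈ 0.4538.

54/119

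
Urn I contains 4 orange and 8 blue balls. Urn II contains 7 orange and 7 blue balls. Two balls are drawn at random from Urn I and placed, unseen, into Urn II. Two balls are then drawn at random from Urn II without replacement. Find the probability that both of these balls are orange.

85/396

Condition on how many of the transferred balls are orange (from Urn I: 4 orange of 12; then Urn II has 16 total).
  0 orange: C(4,0)C(8,2)/C(12,2) = 14/33; then P = C(7,2)/C(16,2) = 7/40
  1 orange: C(4,1)C(8,1)/C(12,2) = 16/33; then P = C(8,2)/C(16,2) = 7/30
  2 orange: C(4,2)C(8,0)/C(12,2) = 1/11; then P = C(9,2)/C(16,2) = 3/10
P(both orange) = 85/396 ≈ 0.2146.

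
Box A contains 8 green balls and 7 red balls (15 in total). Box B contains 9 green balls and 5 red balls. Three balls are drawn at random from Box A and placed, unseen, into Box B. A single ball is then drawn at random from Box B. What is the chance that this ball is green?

Condition on how many of the transferred balls are green (from Box A: 8 green of 15; then Box B has 17 total).
  0 green: C(8,0)C(7,3)/C(15,3) = 1/13; then P = 9/17
  1 green: C(8,1)C(7,2)/C(15,3) = 24/65; then P = 10/17
  2 green: C(8,2)C(7,1)/C(15,3) = 28/65; then P = 11/17
  3 green: C(8,3)C(7,0)/C(15,3) = 8/65; then P = 12/17
P(green from Box B) = 53/85 ≈ 0.6235.

53/85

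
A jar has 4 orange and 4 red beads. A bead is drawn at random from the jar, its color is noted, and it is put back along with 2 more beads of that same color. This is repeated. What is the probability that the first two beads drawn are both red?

3/10

After a red draw the jar holds 6 red out of 10.
P = (4/8)·(6/10) = 3/10 ≈ 0.3000.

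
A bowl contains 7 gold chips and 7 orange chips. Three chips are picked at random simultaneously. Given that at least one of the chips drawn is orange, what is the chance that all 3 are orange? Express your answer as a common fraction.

P(all 3 orange) = C(7,3)/C(14,3) = 5/52; P(at least one orange) = 1 − C(7,3)/C(14,3) = 47/52.
Since 'all 3 orange' ⊆ 'at least one orange', P(all 3 | at least one) = 5/52 / 47/52 = 5/47 ≈ 0.1064.

5/47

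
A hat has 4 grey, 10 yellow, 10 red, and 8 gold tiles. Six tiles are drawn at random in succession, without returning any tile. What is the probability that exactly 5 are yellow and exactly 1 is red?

Unordered draws without replacement: count favorable combinations over C(32,6).
Favorable = C(4,0) · C(10,5) · C(10,1) · C(8,0) = 2520; total = C(32,6) = 906192.
P = 2520/906192 = 5/1798 ≈ 0.0028.

5/1798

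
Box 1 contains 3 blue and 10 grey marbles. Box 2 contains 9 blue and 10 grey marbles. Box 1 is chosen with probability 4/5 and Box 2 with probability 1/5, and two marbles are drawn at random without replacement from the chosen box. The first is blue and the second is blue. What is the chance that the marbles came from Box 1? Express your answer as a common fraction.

P(E | Box 1) = 1/26; P(E | Box 2) = 4/19.
P(E) = 4/5·1/26 + 1/5·4/19 = 18/247.
By Bayes' rule, P(Box 1 | E) = 2/65 / 18/247 = 19/45 ≈ 0.4222.

19/45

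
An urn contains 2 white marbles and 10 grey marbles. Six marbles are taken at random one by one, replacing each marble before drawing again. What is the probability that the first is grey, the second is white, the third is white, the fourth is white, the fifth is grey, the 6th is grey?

Multiply the conditional probability of each draw in order, with replacement (the composition resets each draw).
P = (10/12) · (2/12) · (2/12) · (2/12) · (10/12) · (10/12) = 125/46656 ≈ 0.0027.

125/46656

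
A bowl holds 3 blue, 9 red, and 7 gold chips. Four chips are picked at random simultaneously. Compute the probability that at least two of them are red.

431/646

Sum the hypergeometric tail for j = 2,…,4 red chips.
Favorable = C(9,2)·C(10,2) + C(9,3)·C(10,1) + C(9,4)·C(10,0) = 2586; total = C(19,4) = 3876.
P = 2586/3876 = 431/646 ≈ 0.6672.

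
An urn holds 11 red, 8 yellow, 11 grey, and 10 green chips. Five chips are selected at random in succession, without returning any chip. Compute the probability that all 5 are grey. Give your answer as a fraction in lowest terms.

Unordered draws without replacement: count favorable combinations over C(40,5).
Favorable = C(11,0) · C(8,0) · C(11,5) · C(10,0) = 462; total = C(40,5) = 658008.
P = 462/658008 = 77/109668 ≈ 0.0007.

77/109668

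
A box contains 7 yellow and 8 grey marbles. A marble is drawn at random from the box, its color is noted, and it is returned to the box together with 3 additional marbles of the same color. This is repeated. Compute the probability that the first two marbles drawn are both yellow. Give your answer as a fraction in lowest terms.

After a yellow draw the box holds 10 yellow out of 18.
P = (7/15)·(10/18) = 7/27 ≈ 0.2593.

7/27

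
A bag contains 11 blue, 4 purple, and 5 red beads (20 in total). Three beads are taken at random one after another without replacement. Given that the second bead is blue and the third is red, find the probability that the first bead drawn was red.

2/9

P(first=red and the second bead is blue and the third is red) = (5/20)·(11/19)·(4/18) = 11/342.
P(E) = Σ over first color = 55/684 + 11/342 + 11/342 = 11/76.
By Bayes, P(first=red | E) = 11/342 / 11/76 = 2/9 ≈ 0.2222.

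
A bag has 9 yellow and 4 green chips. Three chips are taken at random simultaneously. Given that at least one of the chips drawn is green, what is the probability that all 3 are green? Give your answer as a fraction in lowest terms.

2/101

P(all 3 green) = C(4,3)/C(13,3) = 2/143; P(at least one green) = 1 − C(9,3)/C(13,3) = 101/143.
Since 'all 3 green' ⊆ 'at least one green', P(all 3 | at least one) = 2/143 / 101/143 = 2/101 ≈ 0.0198.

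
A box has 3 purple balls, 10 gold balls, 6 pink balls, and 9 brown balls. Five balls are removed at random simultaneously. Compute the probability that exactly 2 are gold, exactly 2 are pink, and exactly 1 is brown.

45/728

Unordered draws without replacement: count favorable combinations over C(28,5).
Favorable = C(3,0) · C(10,2) · C(6,2) · C(9,1) = 6075; total = C(28,5) = 98280.
P = 6075/98280 = 45/728 ≈ 0.0618.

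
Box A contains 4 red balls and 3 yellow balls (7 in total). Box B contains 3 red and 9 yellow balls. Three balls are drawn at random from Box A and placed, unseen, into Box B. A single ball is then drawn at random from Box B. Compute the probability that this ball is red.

11/35

Condition on how many of the transferred balls are red (from Box A: 4 red of 7; then Box B has 15 total).
  0 red: C(4,0)C(3,3)/C(7,3) = 1/35; then P = 3/15
  1 red: C(4,1)C(3,2)/C(7,3) = 12/35; then P = 4/15
  2 red: C(4,2)C(3,1)/C(7,3) = 18/35; then P = 5/15
  3 red: C(4,3)C(3,0)/C(7,3) = 4/35; then P = 6/15
P(red from Box B) = 11/35 ≈ 0.3143.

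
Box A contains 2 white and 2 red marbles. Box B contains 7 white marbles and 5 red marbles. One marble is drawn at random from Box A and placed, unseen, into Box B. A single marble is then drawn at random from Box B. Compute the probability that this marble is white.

15/26

Condition on how many of the transferred marbles are white (from Box A: 2 white of 4; then Box B has 13 total).
  0 white: C(2,0)C(2,1)/C(4,1) = 1/2; then P = 7/13
  1 white: C(2,1)C(2,0)/C(4,1) = 1/2; then P = 8/13
P(white from Box B) = 15/26 ≈ 0.5769.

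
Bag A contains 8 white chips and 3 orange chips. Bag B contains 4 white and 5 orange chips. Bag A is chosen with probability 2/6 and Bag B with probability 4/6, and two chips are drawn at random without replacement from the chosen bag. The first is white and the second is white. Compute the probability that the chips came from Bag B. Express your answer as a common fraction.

55/139

P(E | Bag A) = 28/55; P(E | Bag B) = 1/6.
P(E) = 1/3·28/55 + 2/3·1/6 = 139/495.
By Bayes' rule, P(Bag B | E) = 1/9 / 139/495 = 55/139 ≈ 0.3957.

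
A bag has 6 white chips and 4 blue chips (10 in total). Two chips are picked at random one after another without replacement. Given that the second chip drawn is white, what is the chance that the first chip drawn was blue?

4/9

P(first=blue and the second chip drawn is white) = (4/10)·(6/9) = 4/15.
P(the second chip drawn is white) = Σ over first color = 1/3 + 4/15 = 3/5.
By Bayes, P(first=blue | the second chip drawn is white) = 4/15 / 3/5 = 4/9 ≈ 0.4444.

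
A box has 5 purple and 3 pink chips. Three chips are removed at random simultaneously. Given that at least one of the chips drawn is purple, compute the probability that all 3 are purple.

2/11

P(all 3 purple) = C(5,3)/C(8,3) = 5/28; P(at least one purple) = 1 − C(3,3)/C(8,3) = 55/56.
Since 'all 3 purple' ⊆ 'at least one purple', P(all 3 | at least one) = 5/28 / 55/56 = 2/11 ≈ 0.1818.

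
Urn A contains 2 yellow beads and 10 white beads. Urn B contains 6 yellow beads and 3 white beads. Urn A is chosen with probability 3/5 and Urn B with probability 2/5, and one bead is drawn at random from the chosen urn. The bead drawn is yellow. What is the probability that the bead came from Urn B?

P(yellow | Urn A) = 1/6; P(yellow | Urn B) = 2/3.
P(yellow) = 3/5·1/6 + 2/5·2/3 = 11/30.
By Bayes' rule, P(Urn B | yellow) = 4/15 / 11/30 = 8/11 ≈ 0.7273.

8/11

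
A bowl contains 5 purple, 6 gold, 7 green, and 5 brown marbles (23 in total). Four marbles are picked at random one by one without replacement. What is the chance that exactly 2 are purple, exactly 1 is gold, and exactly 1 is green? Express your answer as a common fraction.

Unordered draws without replacement: count favorable combinations over C(23,4).
Favorable = C(5,2) · C(6,1) · C(7,1) · C(5,0) = 420; total = C(23,4) = 8855.
P = 420/8855 = 12/253 ≈ 0.0474.

12/253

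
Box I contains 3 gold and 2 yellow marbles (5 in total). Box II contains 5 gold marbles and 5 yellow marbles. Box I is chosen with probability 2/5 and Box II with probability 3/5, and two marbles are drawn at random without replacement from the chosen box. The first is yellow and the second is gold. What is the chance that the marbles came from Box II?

25/43

P(E | Box I) = 3/10; P(E | Box II) = 5/18.
P(E) = 2/5·3/10 + 3/5·5/18 = 43/150.
By Bayes' rule, P(Box II | E) = 1/6 / 43/150 = 25/43 ≈ 0.5814.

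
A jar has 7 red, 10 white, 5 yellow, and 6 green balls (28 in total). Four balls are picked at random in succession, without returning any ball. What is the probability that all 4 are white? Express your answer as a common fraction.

2/195

Unordered draws without replacement: count favorable combinations over C(28,4).
Favorable = C(7,0) · C(10,4) · C(5,0) · C(6,0) = 210; total = C(28,4) = 20475.
P = 210/20475 = 2/195 ≈ 0.0103.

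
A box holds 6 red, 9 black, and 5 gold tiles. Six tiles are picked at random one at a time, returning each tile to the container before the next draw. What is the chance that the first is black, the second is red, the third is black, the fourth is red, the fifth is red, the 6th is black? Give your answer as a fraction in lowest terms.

19683/8000000

Multiply the conditional probability of each draw in order, with replacement (the composition resets each draw).
P = (9/20) · (6/20) · (9/20) · (6/20) · (6/20) · (9/20) = 19683/8000000 ≈ 0.0025.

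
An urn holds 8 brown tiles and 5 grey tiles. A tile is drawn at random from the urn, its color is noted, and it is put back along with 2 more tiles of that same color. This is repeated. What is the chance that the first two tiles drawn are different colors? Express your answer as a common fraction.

Either brown then grey, or grey then brown; after the first draw the total is 15.
P = (8/13)·(5/15) + (5/13)·(8/15) = 16/39 ≈ 0.4103.

16/39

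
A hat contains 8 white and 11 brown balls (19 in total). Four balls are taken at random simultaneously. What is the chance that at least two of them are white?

Sum the hypergeometric tail for j = 2,…,4 white balls.
Favorable = C(8,2)·C(11,2) + C(8,3)·C(11,1) + C(8,4)·C(11,0) = 2226; total = C(19,4) = 3876.
P = 2226/3876 = 371/646 ≈ 0.5743.

371/646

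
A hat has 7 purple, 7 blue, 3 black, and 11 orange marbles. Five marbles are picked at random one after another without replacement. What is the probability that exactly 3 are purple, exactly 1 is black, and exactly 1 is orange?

11/936

Unordered draws without replacement: count favorable combinations over C(28,5).
Favorable = C(7,3) · C(7,0) · C(3,1) · C(11,1) = 1155; total = C(28,5) = 98280.
P = 1155/98280 = 11/936 ≈ 0.0118.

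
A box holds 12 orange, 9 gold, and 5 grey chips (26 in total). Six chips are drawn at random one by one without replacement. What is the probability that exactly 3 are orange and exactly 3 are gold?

24/299

Unordered draws without replacement: count favorable combinations over C(26,6).
Favorable = C(12,3) · C(9,3) · C(5,0) = 18480; total = C(26,6) = 230230.
P = 18480/230230 = 24/299 ≈ 0.0803.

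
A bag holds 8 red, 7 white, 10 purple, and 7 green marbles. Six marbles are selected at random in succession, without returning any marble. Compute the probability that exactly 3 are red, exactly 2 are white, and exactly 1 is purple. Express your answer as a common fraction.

35/2697

Unordered draws without replacement: count favorable combinations over C(32,6).
Favorable = C(8,3) · C(7,2) · C(10,1) · C(7,0) = 11760; total = C(32,6) = 906192.
P = 11760/906192 = 35/2697 ≈ 0.0130.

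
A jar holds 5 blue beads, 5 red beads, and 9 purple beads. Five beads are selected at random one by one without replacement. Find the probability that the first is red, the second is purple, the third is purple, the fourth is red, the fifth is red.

Multiply the conditional probability of each draw in order, without replacement, so each draw removes one from its color and from the total.
P = (5/19) · (9/18) · (8/17) · (4/16) · (3/15) = 1/323 ≈ 0.0031.

1/323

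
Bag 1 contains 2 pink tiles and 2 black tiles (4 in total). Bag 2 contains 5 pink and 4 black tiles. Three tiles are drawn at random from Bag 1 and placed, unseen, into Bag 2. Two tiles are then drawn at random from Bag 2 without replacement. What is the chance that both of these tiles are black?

Condition on how many of the transferred tiles are black (from Bag 1: 2 black of 4; then Bag 2 has 12 total).
  1 black: C(2,1)C(2,2)/C(4,3) = 1/2; then P = C(5,2)/C(12,2) = 5/33
  2 black: C(2,2)C(2,1)/C(4,3) = 1/2; then P = C(6,2)/C(12,2) = 5/22
P(both black) = 25/132 ≈ 0.1894.

25/132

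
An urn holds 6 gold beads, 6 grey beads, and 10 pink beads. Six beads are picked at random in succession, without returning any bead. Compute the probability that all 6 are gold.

Unordered draws without replacement: count favorable combinations over C(22,6).
Favorable = C(6,6) · C(6,0) · C(10,0) = 1; total = C(22,6) = 74613.
P = 1/74613 = 1/74613 ≈ 0.0000.

1/74613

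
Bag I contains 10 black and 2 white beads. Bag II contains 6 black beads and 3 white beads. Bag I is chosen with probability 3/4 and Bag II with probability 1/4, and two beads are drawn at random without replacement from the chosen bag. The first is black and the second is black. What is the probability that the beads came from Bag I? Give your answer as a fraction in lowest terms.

54/65

P(E | Bag I) = 15/22; P(E | Bag II) = 5/12.
P(E) = 3/4·15/22 + 1/4·5/12 = 325/528.
By Bayes' rule, P(Bag I | E) = 45/88 / 325/528 = 54/65 ≈ 0.8308.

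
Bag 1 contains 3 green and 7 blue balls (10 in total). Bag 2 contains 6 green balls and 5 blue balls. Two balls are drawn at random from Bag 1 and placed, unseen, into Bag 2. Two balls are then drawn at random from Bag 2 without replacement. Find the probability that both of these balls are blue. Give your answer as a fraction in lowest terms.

131/585

Condition on how many of the transferred balls are blue (from Bag 1: 7 blue of 10; then Bag 2 has 13 total).
  0 blue: C(7,0)C(3,2)/C(10,2) = 1/15; then P = C(5,2)/C(13,2) = 5/39
  1 blue: C(7,1)C(3,1)/C(10,2) = 7/15; then P = C(6,2)/C(13,2) = 5/26
  2 blue: C(7,2)C(3,0)/C(10,2) = 7/15; then P = C(7,2)/C(13,2) = 7/26
P(both blue) = 131/585 ≈ 0.2239.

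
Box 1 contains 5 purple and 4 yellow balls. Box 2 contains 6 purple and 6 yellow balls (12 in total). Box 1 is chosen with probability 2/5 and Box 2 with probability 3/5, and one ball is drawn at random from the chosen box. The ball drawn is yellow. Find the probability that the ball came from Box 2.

P(yellow | Box 1) = 4/9; P(yellow | Box 2) = 1/2.
P(yellow) = 2/5·4/9 + 3/5·1/2 = 43/90.
By Bayes' rule, P(Box 2 | yellow) = 3/10 / 43/90 = 27/43 ≈ 0.6279.

27/43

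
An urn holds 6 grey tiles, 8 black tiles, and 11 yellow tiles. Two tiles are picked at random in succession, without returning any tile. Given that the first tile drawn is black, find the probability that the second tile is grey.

1/4

After removing 1 black, the urn has 6 grey out of 24 remaining.
P(second is grey | given) = 6/24 = 1/4 ≈ 0.2500.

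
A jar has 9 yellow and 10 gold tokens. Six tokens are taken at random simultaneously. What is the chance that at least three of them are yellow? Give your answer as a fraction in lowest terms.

Sum the hypergeometric tail for j = 3,…,6 yellow tokens.
Favorable = C(9,3)·C(10,3) + C(9,4)·C(10,2) + C(9,5)·C(10,1) + C(9,6)·C(10,0) = 17094; total = C(19,6) = 27132.
P = 17094/27132 = 407/646 ≈ 0.6300.

407/646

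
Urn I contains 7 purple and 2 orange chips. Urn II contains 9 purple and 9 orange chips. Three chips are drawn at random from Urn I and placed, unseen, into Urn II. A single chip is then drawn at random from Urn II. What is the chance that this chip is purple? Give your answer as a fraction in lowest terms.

Condition on how many of the transferred chips are purple (from Urn I: 7 purple of 9; then Urn II has 21 total).
  1 purple: C(7,1)C(2,2)/C(9,3) = 1/12; then P = 10/21
  2 purple: C(7,2)C(2,1)/C(9,3) = 1/2; then P = 11/21
  3 purple: C(7,3)C(2,0)/C(9,3) = 5/12; then P = 12/21
P(purple from Urn II) = 34/63 ≈ 0.5397.

34/63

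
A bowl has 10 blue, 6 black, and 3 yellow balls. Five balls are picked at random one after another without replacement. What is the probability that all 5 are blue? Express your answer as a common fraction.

7/323

Unordered draws without replacement: count favorable combinations over C(19,5).
Favorable = C(10,5) · C(6,0) · C(3,0) = 252; total = C(19,5) = 11628.
P = 252/11628 = 7/323 ≈ 0.0217.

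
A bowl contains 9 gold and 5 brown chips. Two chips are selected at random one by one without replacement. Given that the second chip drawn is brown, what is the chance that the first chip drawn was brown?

P(first=brown and the second chip drawn is brown) = (5/14)·(4/13) = 10/91.
P(the second chip drawn is brown) = Σ over first color = 45/182 + 10/91 = 5/14.
By Bayes, P(first=brown | the second chip drawn is brown) = 10/91 / 5/14 = 4/13 ≈ 0.3077.

4/13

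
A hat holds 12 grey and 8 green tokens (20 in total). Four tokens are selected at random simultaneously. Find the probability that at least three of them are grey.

Sum the hypergeometric tail for j = 3,…,4 grey tokens.
Favorable = C(12,3)·C(8,1) + C(12,4)·C(8,0) = 2255; total = C(20,4) = 4845.
P = 2255/4845 = 451/969 ≈ 0.4654.

451/969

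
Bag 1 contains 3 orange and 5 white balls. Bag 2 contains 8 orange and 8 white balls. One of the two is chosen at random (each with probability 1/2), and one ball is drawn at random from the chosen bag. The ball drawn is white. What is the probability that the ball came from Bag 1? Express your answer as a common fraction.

P(white | Bag 1) = 5/8; P(white | Bag 2) = 1/2.
P(white) = 1/2·5/8 + 1/2·1/2 = 9/16.
By Bayes' rule, P(Bag 1 | white) = 5/16 / 9/16 = 5/9 ≈ 0.5556.

5/9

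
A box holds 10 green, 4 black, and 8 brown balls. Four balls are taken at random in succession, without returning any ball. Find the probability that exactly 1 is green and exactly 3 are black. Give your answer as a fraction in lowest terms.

Unordered draws without replacement: count favorable combinations over C(22,4).
Favorable = C(10,1) · C(4,3) · C(8,0) = 40; total = C(22,4) = 7315.
P = 40/7315 = 8/1463 ≈ 0.0055.

8/1463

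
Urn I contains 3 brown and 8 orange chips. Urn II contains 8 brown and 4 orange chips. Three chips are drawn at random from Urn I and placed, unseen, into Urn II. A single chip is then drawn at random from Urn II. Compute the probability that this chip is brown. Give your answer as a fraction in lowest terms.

97/165

Condition on how many of the transferred chips are brown (from Urn I: 3 brown of 11; then Urn II has 15 total).
  0 brown: C(3,0)C(8,3)/C(11,3) = 56/165; then P = 8/15
  1 brown: C(3,1)C(8,2)/C(11,3) = 28/55; then P = 9/15
  2 brown: C(3,2)C(8,1)/C(11,3) = 8/55; then P = 10/15
  3 brown: C(3,3)C(8,0)/C(11,3) = 1/165; then P = 11/15
P(brown from Urn II) = 97/165 ≈ 0.5879.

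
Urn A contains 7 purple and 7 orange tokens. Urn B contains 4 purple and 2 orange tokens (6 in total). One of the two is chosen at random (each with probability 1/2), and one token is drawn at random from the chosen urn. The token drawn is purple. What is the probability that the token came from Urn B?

P(purple | Urn A) = 1/2; P(purple | Urn B) = 2/3.
P(purple) = 1/2·1/2 + 1/2·2/3 = 7/12.
By Bayes' rule, P(Urn B | purple) = 1/3 / 7/12 = 4/7 ≈ 0.5714.

4/7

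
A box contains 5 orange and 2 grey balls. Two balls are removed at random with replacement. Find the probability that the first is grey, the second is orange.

10/49

Multiply the conditional probability of each draw in order, with replacement (the composition resets each draw).
P = (2/7) · (5/7) = 10/49 ≈ 0.2041.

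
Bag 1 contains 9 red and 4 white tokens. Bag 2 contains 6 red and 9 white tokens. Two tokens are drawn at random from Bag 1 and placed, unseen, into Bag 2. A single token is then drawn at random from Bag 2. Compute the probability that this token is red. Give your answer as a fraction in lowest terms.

96/221

Condition on how many of the transferred tokens are red (from Bag 1: 9 red of 13; then Bag 2 has 17 total).
  0 red: C(9,0)C(4,2)/C(13,2) = 1/13; then P = 6/17
  1 red: C(9,1)C(4,1)/C(13,2) = 6/13; then P = 7/17
  2 red: C(9,2)C(4,0)/C(13,2) = 6/13; then P = 8/17
P(red from Bag 2) = 96/221 ≈ 0.4344.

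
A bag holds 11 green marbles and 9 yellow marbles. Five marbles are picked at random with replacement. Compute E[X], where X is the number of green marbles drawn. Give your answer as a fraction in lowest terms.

11/4

By linearity of expectation, E[X] = Σ P(draw i is green); each independent draw has P(green) = 11/20.
E[X] = 5 · 11/20 = 11/4 ≈ 2.7500.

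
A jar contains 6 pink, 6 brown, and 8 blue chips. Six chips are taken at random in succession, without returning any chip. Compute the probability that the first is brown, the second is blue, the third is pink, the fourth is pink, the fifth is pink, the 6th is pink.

Multiply the conditional probability of each draw in order, without replacement, so each draw removes one from its color and from the total.
P = (6/20) · (8/19) · (6/18) · (5/17) · (4/16) · (3/15) = 1/1615 ≈ 0.0006.

1/1615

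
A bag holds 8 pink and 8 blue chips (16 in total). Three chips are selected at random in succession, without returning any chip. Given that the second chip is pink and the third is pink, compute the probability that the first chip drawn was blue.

P(first=blue and the second chip is pink and the third is pink) = (8/16)·(8/15)·(7/14) = 2/15.
P(E) = Σ over first color = 1/10 + 2/15 = 7/30.
By Bayes, P(first=blue | E) = 2/15 / 7/30 = 4/7 ≈ 0.5714.

4/7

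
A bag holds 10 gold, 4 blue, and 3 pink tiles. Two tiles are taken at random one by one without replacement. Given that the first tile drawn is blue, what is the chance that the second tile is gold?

5/8

After removing 1 blue, the bag has 10 gold out of 16 remaining.
P(second is gold | given) = 10/16 = 5/8 ≈ 0.6250.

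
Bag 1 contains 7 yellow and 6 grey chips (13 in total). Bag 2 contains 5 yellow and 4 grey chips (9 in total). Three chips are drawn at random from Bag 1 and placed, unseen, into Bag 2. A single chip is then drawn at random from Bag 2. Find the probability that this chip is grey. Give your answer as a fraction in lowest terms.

35/78

Condition on how many of the transferred chips are grey (from Bag 1: 6 grey of 13; then Bag 2 has 12 total).
  0 grey: C(6,0)C(7,3)/C(13,3) = 35/286; then P = 4/12
  1 grey: C(6,1)C(7,2)/C(13,3) = 63/143; then P = 5/12
  2 grey: C(6,2)C(7,1)/C(13,3) = 105/286; then P = 6/12
  3 grey: C(6,3)C(7,0)/C(13,3) = 10/143; then P = 7/12
P(grey from Bag 2) = 35/78 ≈ 0.4487.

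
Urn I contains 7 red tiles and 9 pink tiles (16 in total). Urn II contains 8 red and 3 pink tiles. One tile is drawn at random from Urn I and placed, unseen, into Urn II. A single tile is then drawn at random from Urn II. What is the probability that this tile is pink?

Condition on how many of the transferred tiles are pink (from Urn I: 9 pink of 16; then Urn II has 12 total).
  0 pink: C(9,0)C(7,1)/C(16,1) = 7/16; then P = 3/12
  1 pink: C(9,1)C(7,0)/C(16,1) = 9/16; then P = 4/12
P(pink from Urn II) = 19/64 ≈ 0.2969.

19/64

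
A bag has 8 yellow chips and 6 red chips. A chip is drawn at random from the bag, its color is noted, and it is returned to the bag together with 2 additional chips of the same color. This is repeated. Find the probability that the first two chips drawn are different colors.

3/7

Either red then yellow, or yellow then red; after the first draw the total is 16.
P = (6/14)·(8/16) + (8/14)·(6/16) = 3/7 ≈ 0.4286.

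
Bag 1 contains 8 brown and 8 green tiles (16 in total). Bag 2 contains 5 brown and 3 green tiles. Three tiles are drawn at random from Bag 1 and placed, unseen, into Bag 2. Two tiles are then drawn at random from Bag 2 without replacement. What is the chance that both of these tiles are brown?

91/275

Condition on how many of the transferred tiles are brown (from Bag 1: 8 brown of 16; then Bag 2 has 11 total).
  0 brown: C(8,0)C(8,3)/C(16,3) = 1/10; then P = C(5,2)/C(11,2) = 2/11
  1 brown: C(8,1)C(8,2)/C(16,3) = 2/5; then P = C(6,2)/C(11,2) = 3/11
  2 brown: C(8,2)C(8,1)/C(16,3) = 2/5; then P = C(7,2)/C(11,2) = 21/55
  3 brown: C(8,3)C(8,0)/C(16,3) = 1/10; then P = C(8,2)/C(11,2) = 28/55
P(both brown) = 91/275 ≈ 0.3309.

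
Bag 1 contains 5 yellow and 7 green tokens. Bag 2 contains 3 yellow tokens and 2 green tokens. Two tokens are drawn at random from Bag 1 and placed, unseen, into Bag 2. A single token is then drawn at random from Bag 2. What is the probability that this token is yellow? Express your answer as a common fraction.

23/42

Condition on how many of the transferred tokens are yellow (from Bag 1: 5 yellow of 12; then Bag 2 has 7 total).
  0 yellow: C(5,0)C(7,2)/C(12,2) = 7/22; then P = 3/7
  1 yellow: C(5,1)C(7,1)/C(12,2) = 35/66; then P = 4/7
  2 yellow: C(5,2)C(7,0)/C(12,2) = 5/33; then P = 5/7
P(yellow from Bag 2) = 23/42 ≈ 0.5476.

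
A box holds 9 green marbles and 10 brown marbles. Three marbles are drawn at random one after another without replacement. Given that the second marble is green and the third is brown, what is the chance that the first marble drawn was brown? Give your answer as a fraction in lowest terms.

9/17

P(first=brown and the second marble is green and the third is brown) = (10/19)·(9/18)·(9/17) = 45/323.
P(E) = Σ over first color = 40/323 + 45/323 = 5/19.
By Bayes, P(first=brown | E) = 45/323 / 5/19 = 9/17 ≈ 0.5294.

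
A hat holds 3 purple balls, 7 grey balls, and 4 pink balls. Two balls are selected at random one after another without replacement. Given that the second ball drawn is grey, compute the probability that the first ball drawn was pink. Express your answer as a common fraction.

4/13

P(first=pink and the second ball drawn is grey) = (4/14)·(7/13) = 2/13.
P(the second ball drawn is grey) = Σ over first color = 3/26 + 3/13 + 2/13 = 1/2.
By Bayes, P(first=pink | the second ball drawn is grey) = 2/13 / 1/2 = 4/13 ≈ 0.3077.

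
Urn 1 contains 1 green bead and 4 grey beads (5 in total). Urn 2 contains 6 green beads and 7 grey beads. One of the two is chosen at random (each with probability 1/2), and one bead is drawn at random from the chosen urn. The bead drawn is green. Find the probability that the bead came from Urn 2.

30/43

P(green | Urn 1) = 1/5; P(green | Urn 2) = 6/13.
P(green) = 1/2·1/5 + 1/2·6/13 = 43/130.
By Bayes' rule, P(Urn 2 | green) = 3/13 / 43/130 = 30/43 ≈ 0.6977.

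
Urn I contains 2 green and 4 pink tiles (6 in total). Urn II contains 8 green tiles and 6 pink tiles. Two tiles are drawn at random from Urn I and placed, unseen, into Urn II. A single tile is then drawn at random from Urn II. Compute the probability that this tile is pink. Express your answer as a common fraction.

Condition on how many of the transferred tiles are pink (from Urn I: 4 pink of 6; then Urn II has 16 total).
  0 pink: C(4,0)C(2,2)/C(6,2) = 1/15; then P = 6/16
  1 pink: C(4,1)C(2,1)/C(6,2) = 8/15; then P = 7/16
  2 pink: C(4,2)C(2,0)/C(6,2) = 2/5; then P = 8/16
P(pink from Urn II) = 11/24 ≈ 0.4583.

11/24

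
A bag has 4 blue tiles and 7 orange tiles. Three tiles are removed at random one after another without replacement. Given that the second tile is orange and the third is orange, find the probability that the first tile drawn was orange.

5/9

P(first=orange and the second tile is orange and the third is orange) = (7/11)·(6/10)·(5/9) = 7/33.
P(E) = Σ over first color = 28/165 + 7/33 = 21/55.
By Bayes, P(first=orange | E) = 7/33 / 21/55 = 5/9 ≈ 0.5556.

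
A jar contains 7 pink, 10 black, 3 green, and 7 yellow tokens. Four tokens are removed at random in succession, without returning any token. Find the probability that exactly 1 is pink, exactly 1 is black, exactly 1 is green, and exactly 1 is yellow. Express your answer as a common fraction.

Unordered draws without replacement: count favorable combinations over C(27,4).
Favorable = C(7,1) · C(10,1) · C(3,1) · C(7,1) = 1470; total = C(27,4) = 17550.
P = 1470/17550 = 49/585 ≈ 0.0838.

49/585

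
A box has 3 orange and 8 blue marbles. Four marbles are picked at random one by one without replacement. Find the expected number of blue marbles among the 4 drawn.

32/11

By linearity of expectation, E[X] = Σ P(draw i is blue); by symmetry each draw (even without replacement) has P(blue) = 8/11.
E[X] = 4 · 8/11 = 32/11 ≈ 2.9091.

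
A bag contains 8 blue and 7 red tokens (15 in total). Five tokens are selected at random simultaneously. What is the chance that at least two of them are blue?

Sum the hypergeometric tail for j = 2,…,5 blue tokens.
Favorable = C(8,2)·C(7,3) + C(8,3)·C(7,2) + C(8,4)·C(7,1) + C(8,5)·C(7,0) = 2702; total = C(15,5) = 3003.
P = 2702/3003 = 386/429 ≈ 0.8998.

386/429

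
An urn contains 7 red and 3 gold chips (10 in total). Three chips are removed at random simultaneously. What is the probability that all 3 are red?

Unordered draws without replacement: count favorable combinations over C(10,3).
Favorable = C(7,3) · C(3,0) = 35; total = C(10,3) = 120.
P = 35/120 = 7/24 ≈ 0.2917.

7/24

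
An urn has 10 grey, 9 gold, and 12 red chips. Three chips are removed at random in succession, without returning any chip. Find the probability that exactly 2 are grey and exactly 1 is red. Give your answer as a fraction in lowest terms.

108/899

Unordered draws without replacement: count favorable combinations over C(31,3).
Favorable = C(10,2) · C(9,0) · C(12,1) = 540; total = C(31,3) = 4495.
P = 540/4495 = 108/899 ≈ 0.1201.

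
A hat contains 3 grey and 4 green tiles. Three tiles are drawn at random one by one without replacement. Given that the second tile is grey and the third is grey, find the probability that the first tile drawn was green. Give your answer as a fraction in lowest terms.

P(first=green and the second tile is grey and the third is grey) = (4/7)·(3/6)·(2/5) = 4/35.
P(E) = Σ over first color = 1/35 + 4/35 = 1/7.
By Bayes, P(first=green | E) = 4/35 / 1/7 = 4/5 ≈ 0.8000.

4/5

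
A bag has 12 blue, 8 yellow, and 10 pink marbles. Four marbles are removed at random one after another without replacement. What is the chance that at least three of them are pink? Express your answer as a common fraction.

Sum the hypergeometric tail for j = 3,…,4 pink marbles.
Favorable = C(10,3)·C(20,1) + C(10,4)·C(20,0) = 2610; total = C(30,4) = 27405.
P = 2610/27405 = 2/21 ≈ 0.0952.

2/21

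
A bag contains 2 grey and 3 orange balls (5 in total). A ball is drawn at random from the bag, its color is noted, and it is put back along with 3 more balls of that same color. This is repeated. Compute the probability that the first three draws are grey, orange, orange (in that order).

9/110

Track the composition after each reinforcement of +3.
P = (2/5) · (3/8) · (6/11) = 9/110 ≈ 0.0818.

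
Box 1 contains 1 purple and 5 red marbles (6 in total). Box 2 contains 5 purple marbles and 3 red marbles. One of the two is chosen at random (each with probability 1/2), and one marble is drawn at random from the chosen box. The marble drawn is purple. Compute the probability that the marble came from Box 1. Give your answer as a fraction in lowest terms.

P(purple | Box 1) = 1/6; P(purple | Box 2) = 5/8.
P(purple) = 1/2·1/6 + 1/2·5/8 = 19/48.
By Bayes' rule, P(Box 1 | purple) = 1/12 / 19/48 = 4/19 ≈ 0.2105.

4/19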